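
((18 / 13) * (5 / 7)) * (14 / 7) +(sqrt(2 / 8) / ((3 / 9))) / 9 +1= 1717 / 546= 3.14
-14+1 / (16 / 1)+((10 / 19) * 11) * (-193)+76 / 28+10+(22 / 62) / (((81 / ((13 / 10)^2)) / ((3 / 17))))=-846753639187 / 756982800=-1118.59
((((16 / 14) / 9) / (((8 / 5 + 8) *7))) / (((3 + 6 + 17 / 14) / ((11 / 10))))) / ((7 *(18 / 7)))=0.00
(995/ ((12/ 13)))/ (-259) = -4.16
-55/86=-0.64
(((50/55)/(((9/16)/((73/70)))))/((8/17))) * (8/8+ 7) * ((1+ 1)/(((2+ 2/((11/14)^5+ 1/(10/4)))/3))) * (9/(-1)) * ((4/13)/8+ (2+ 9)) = -765617804344/217837763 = -3514.62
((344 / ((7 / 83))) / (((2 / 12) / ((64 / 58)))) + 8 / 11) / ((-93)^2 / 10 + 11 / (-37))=22312275760 / 714343399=31.23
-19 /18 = -1.06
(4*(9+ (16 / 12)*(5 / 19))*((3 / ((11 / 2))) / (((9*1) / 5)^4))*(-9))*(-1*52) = 138580000 / 152361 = 909.55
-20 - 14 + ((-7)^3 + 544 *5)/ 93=-785/ 93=-8.44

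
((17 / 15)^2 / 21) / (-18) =-289 / 85050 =-0.00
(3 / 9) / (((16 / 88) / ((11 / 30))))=121 / 180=0.67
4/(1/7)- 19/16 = 429/16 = 26.81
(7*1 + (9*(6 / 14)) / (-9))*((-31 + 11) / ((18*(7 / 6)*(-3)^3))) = 920 / 3969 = 0.23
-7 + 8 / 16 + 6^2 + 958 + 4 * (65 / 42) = 41735 / 42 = 993.69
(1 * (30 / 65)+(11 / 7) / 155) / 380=6653 / 5359900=0.00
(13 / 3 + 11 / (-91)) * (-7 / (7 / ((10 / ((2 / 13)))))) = -5750 / 21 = -273.81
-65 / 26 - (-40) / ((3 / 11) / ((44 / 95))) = 7459 / 114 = 65.43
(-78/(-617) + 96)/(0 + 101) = 59310/62317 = 0.95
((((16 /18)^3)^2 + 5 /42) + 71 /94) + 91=16149935336 /174844089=92.37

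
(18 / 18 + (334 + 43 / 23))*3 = 23244 / 23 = 1010.61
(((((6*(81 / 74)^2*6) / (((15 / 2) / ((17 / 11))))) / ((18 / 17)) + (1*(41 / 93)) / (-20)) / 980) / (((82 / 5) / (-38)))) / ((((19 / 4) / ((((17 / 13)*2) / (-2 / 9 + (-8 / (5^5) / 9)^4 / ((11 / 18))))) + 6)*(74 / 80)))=-3510641625624275207519531250 / 918089814740491720770397471769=-0.00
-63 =-63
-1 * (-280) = 280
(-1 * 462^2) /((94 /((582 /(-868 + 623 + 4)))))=62112204 /11327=5483.55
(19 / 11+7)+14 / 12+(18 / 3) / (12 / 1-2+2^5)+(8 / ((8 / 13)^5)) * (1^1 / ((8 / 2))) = 123754987 / 3784704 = 32.70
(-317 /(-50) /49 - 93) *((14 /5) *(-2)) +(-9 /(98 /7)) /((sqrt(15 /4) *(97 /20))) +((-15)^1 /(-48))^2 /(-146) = 17008524941 /32704000 - 12 *sqrt(15) /679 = 520.01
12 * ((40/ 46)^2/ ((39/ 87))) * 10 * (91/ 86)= 4872000/ 22747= 214.18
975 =975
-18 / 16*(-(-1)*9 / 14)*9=-729 / 112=-6.51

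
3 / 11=0.27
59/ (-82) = -59/ 82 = -0.72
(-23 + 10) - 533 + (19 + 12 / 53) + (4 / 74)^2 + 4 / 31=-1184557641 / 2249267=-526.64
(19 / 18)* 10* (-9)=-95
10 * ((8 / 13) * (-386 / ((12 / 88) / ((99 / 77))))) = -2038080 / 91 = -22396.48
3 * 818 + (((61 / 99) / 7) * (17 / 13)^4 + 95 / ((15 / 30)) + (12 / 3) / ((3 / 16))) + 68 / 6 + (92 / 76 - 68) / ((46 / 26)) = 22827377597126 / 8649441801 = 2639.17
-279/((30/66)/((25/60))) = -1023/4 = -255.75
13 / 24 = 0.54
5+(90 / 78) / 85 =1108 / 221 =5.01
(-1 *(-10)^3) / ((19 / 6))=6000 / 19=315.79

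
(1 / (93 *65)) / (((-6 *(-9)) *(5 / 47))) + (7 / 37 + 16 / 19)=1183341791 / 1147401450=1.03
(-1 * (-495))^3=121287375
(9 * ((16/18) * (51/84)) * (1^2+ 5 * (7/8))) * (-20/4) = -3655/28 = -130.54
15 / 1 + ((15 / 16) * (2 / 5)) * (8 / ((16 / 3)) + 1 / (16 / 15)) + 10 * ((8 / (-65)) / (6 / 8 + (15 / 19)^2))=49554511 / 3299712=15.02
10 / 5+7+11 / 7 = 74 / 7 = 10.57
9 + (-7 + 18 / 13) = 3.38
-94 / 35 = -2.69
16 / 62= 8 / 31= 0.26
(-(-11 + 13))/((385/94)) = -188/385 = -0.49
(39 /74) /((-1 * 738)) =-0.00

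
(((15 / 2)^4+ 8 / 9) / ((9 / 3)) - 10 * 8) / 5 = 421193 / 2160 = 195.00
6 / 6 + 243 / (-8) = -235 / 8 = -29.38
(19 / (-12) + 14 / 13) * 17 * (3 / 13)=-1343 / 676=-1.99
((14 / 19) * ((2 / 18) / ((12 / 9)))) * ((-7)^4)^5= 558545864083284007 / 114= 4899525123537579.01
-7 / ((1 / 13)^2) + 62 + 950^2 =901379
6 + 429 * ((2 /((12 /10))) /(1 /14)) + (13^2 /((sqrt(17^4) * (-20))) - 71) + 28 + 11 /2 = 57675561 /5780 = 9978.47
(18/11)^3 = 5832/1331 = 4.38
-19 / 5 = -3.80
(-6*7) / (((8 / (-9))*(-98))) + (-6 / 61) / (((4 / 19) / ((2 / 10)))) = -9831 / 17080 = -0.58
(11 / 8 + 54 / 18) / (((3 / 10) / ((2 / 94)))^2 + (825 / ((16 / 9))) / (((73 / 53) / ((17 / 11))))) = 127750 / 21009627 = 0.01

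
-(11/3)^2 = -121/9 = -13.44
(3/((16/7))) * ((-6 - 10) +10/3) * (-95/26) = 12635/208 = 60.75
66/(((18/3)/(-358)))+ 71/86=-338597/86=-3937.17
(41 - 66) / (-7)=25 / 7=3.57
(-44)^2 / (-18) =-968 / 9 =-107.56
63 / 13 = 4.85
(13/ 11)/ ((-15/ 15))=-13/ 11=-1.18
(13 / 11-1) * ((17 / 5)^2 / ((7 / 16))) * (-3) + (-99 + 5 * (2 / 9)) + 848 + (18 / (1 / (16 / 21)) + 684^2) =468605.41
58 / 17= 3.41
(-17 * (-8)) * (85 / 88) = 1445 / 11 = 131.36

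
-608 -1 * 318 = -926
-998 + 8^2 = -934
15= 15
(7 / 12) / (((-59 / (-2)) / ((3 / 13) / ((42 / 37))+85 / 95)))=3797 / 174876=0.02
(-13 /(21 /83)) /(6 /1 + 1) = -1079 /147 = -7.34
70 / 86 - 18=-739 / 43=-17.19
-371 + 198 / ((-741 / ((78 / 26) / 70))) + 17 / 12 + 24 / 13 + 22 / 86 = -1639319309 / 4460820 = -367.49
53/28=1.89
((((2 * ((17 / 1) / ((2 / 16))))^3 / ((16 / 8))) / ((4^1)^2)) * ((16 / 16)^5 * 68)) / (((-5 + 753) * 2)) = 314432 / 11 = 28584.73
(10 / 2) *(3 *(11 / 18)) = 55 / 6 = 9.17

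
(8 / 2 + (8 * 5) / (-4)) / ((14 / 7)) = -3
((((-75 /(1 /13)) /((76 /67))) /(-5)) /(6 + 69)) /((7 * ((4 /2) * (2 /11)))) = 9581 /10640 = 0.90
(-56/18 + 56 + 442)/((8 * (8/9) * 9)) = 2227/288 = 7.73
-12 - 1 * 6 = -18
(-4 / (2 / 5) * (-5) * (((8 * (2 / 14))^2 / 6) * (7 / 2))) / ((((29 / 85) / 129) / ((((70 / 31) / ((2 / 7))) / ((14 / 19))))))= 138890000 / 899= 154493.88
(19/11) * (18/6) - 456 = -4959/11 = -450.82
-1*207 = -207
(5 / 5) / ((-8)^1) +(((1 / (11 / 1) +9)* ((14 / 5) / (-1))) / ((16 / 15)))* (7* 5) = -73511 / 88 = -835.35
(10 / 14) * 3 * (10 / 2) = 75 / 7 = 10.71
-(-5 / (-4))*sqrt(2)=-1.77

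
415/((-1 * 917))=-415/917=-0.45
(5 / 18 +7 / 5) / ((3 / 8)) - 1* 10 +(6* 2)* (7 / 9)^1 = 514 / 135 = 3.81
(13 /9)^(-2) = 81 /169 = 0.48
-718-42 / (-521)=-374036 / 521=-717.92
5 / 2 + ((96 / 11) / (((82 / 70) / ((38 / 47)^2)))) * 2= 24388655 / 1992518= 12.24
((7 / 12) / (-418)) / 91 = -1 / 65208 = -0.00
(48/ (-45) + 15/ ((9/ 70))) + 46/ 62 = 18033/ 155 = 116.34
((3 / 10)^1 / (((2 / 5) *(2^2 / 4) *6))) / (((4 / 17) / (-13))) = -221 / 32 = -6.91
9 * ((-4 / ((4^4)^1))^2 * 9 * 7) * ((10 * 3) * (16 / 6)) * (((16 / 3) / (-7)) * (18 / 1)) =-1215 / 8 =-151.88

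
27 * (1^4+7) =216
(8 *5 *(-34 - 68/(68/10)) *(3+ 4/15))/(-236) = 4312/177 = 24.36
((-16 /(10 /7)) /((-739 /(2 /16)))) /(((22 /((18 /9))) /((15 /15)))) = 7 /40645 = 0.00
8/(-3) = -8/3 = -2.67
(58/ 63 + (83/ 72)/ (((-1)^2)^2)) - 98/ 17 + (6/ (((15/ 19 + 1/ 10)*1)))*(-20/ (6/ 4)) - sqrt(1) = -137026555/ 1447992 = -94.63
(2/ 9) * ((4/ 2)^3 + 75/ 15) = 26/ 9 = 2.89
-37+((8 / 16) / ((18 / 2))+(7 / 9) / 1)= -217 / 6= -36.17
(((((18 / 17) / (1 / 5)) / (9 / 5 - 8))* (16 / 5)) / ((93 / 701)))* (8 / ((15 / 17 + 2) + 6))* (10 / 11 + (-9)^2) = -2425347840 / 1596221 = -1519.43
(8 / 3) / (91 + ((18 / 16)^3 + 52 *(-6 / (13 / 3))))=4096 / 31371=0.13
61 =61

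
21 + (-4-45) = -28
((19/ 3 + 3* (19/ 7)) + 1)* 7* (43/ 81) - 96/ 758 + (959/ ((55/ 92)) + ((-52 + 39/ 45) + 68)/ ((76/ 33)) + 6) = 644760470017/ 384965460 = 1674.85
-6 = -6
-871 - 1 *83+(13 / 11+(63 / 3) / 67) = -701996 / 737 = -952.50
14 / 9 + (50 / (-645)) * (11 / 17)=9904 / 6579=1.51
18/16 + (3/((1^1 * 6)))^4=19/16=1.19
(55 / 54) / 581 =55 / 31374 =0.00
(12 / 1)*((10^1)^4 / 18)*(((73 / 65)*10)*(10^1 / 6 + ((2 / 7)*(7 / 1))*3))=67160000 / 117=574017.09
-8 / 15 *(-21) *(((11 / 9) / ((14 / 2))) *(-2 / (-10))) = 88 / 225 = 0.39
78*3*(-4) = -936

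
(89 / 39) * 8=712 / 39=18.26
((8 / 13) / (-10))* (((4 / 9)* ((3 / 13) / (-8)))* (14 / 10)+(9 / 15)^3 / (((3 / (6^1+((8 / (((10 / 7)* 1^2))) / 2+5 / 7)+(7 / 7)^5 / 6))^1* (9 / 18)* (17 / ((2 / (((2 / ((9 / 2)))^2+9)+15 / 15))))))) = 8940286 / 77867278125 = 0.00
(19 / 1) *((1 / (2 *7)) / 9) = 19 / 126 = 0.15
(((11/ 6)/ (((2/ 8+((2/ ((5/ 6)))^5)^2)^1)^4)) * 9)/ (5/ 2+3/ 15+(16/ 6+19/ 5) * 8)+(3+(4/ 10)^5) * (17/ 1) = 982753395590221256357922045859116759216842172660424687/ 19204124345571454391682723496706163297381945804603125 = 51.17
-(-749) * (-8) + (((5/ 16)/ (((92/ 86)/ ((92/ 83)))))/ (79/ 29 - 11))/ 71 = -5992.00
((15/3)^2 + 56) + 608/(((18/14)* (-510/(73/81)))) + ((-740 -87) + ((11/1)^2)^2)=2582855681/185895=13894.16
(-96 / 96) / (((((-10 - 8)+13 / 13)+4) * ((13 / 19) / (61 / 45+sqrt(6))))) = 0.43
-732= -732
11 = 11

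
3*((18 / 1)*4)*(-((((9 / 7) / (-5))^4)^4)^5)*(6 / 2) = -14157147634239809780501465413937672372383448467983463218766709918733580166170248 / 3353077164822748841188787625923370388228499573110866243697217455549154293219967491214428267909397618495859205722808837890625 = -0.00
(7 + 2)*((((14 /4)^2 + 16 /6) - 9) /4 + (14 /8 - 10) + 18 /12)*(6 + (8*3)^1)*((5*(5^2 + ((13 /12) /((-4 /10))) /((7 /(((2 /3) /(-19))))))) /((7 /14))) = -757513625 /2128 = -355974.45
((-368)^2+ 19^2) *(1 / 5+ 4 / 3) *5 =3123055 / 3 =1041018.33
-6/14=-3/7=-0.43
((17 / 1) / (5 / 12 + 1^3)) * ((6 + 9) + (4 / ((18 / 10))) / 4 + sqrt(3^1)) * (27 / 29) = 324 * sqrt(3) / 29 + 5040 / 29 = 193.14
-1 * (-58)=58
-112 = -112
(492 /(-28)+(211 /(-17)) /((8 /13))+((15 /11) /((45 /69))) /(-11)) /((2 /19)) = -83016795 /230384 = -360.34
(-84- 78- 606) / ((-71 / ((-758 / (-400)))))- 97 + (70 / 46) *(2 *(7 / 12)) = -18304283 / 244950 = -74.73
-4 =-4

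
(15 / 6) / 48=5 / 96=0.05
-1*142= -142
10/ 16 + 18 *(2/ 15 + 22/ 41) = 20801/ 1640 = 12.68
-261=-261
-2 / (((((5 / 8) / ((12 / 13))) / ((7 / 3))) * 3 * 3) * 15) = -448 / 8775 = -0.05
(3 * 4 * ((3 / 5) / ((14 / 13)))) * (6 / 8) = 5.01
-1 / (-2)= 1 / 2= 0.50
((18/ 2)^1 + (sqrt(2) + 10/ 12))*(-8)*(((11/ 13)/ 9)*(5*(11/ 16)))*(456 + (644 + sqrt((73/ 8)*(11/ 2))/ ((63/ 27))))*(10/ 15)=-605*(6*sqrt(2) + 59)*(3*sqrt(803) + 30800)/ 58968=-21384.34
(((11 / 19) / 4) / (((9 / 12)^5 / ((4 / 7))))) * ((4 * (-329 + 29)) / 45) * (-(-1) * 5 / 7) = -6.64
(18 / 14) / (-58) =-9 / 406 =-0.02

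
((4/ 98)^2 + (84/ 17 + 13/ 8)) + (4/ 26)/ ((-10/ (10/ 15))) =417551143/ 63674520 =6.56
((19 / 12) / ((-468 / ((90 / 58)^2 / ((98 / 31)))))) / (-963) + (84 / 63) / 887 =2450080369 / 1627019672096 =0.00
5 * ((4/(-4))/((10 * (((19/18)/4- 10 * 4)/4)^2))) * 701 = -29071872/8185321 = -3.55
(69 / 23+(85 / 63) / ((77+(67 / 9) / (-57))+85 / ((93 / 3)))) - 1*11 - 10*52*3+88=-13116221045 / 8862413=-1479.98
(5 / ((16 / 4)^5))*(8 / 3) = 5 / 384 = 0.01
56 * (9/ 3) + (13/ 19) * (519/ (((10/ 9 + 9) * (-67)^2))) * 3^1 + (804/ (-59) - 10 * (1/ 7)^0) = 5086387933/ 35225183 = 144.40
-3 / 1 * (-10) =30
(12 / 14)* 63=54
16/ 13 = 1.23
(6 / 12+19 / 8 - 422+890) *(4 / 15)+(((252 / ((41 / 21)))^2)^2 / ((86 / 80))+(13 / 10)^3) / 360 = 31377285370450799431 / 43742780280000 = 717313.47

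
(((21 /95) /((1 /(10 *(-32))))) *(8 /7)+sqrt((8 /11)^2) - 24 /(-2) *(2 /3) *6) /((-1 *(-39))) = -0.82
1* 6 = 6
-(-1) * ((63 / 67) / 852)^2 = 441 / 362064784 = 0.00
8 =8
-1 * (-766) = 766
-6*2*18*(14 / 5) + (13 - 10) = -3009 / 5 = -601.80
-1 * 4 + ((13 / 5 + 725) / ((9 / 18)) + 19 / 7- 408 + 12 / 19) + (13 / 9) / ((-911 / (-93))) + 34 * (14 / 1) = 2767411364 / 1817445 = 1522.69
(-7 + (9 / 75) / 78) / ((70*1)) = -4549 / 45500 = -0.10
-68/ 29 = -2.34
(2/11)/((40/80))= 4/11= 0.36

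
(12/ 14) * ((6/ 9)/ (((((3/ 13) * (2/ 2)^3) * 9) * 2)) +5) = 836/ 189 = 4.42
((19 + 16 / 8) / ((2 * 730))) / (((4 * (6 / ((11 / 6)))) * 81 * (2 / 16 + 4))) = 7 / 2128680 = 0.00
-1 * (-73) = 73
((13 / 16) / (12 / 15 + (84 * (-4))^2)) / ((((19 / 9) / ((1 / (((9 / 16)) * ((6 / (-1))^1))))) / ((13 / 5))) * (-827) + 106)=845 / 278537855992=0.00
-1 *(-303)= 303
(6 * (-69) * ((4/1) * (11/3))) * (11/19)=-66792/19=-3515.37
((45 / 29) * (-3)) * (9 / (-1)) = 1215 / 29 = 41.90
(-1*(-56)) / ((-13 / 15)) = -840 / 13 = -64.62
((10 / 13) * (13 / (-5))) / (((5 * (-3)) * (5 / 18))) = 12 / 25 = 0.48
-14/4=-7/2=-3.50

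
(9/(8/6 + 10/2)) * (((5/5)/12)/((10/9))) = 81/760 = 0.11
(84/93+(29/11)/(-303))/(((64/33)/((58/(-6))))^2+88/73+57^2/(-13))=-811417467575/225573524415537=-0.00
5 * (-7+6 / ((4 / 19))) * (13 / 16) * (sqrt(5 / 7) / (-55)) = -559 * sqrt(35) / 2464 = -1.34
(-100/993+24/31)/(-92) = -5183/708009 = -0.01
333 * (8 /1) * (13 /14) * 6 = 103896 /7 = 14842.29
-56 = -56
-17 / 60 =-0.28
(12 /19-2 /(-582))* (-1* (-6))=7022 /1843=3.81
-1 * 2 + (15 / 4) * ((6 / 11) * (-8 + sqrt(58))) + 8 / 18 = -1774 / 99 + 45 * sqrt(58) / 22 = -2.34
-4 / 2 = -2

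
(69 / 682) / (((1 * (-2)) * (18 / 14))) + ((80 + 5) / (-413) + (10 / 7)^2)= 1.80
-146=-146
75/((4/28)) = 525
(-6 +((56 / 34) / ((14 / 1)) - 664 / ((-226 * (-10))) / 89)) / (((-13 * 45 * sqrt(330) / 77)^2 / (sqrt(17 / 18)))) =-0.00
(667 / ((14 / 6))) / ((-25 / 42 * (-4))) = 6003 / 50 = 120.06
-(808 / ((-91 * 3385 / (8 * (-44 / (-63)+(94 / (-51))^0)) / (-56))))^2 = -30616125177856 / 7685730459225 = -3.98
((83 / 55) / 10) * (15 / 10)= 249 / 1100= 0.23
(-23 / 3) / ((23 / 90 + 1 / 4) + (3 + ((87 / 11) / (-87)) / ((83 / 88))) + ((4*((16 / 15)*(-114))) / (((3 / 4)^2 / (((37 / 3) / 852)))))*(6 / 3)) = 73191060 / 206451317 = 0.35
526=526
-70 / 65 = -14 / 13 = -1.08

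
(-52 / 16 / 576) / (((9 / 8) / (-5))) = 65 / 2592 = 0.03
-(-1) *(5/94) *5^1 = 25/94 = 0.27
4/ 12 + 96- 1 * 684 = -1763/ 3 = -587.67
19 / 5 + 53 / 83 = 4.44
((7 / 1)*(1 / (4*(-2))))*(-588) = 1029 / 2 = 514.50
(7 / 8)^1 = 0.88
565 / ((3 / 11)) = 6215 / 3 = 2071.67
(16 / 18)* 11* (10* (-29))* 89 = -2271280 / 9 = -252364.44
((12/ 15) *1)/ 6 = 2/ 15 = 0.13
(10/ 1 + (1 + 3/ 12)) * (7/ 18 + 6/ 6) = 125/ 8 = 15.62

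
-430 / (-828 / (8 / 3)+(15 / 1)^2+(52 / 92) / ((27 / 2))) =534060 / 106139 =5.03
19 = 19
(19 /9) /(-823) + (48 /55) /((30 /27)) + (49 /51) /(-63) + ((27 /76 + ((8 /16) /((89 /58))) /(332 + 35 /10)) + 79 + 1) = 3477181227058673 /42862613537700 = 81.12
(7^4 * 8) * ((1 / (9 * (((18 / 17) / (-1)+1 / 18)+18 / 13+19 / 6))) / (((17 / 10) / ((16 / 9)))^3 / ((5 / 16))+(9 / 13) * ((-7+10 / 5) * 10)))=-70636267520000 / 3736254544443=-18.91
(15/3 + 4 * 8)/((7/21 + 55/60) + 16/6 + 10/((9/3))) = 5.10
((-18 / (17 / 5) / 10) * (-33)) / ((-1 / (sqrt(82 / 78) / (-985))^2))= -0.00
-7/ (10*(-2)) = 7/ 20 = 0.35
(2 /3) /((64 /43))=43 /96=0.45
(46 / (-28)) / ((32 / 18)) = -207 / 224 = -0.92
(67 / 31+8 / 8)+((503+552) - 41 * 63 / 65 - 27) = 1997717 / 2015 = 991.42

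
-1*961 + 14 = -947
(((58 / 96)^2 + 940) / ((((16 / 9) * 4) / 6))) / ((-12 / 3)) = -198.36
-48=-48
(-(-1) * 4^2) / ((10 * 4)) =2 / 5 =0.40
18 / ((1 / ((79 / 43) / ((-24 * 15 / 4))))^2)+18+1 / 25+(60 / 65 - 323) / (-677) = 18.52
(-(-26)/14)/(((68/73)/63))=8541/68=125.60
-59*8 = -472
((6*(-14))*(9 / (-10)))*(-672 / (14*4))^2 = 54432 / 5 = 10886.40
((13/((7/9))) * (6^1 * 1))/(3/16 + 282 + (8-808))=-11232/57995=-0.19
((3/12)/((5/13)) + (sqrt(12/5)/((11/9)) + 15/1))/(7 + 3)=9 * sqrt(15)/275 + 313/200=1.69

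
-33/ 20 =-1.65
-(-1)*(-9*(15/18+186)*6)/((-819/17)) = 19057/91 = 209.42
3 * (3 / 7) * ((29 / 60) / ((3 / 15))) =87 / 28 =3.11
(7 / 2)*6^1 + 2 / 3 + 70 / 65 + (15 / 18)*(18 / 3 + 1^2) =743 / 26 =28.58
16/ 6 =8/ 3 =2.67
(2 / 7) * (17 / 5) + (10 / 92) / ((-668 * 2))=2089329 / 2150960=0.97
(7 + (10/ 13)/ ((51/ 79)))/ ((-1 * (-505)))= 5431/ 334815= 0.02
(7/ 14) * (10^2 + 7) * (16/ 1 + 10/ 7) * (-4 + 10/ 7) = -2397.67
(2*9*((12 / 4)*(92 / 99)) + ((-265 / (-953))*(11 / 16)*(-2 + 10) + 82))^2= 7858989885321 / 439573156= 17878.68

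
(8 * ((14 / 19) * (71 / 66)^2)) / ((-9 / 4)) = -564592 / 186219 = -3.03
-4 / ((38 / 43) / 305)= -26230 / 19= -1380.53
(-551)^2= 303601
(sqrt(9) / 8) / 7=3 / 56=0.05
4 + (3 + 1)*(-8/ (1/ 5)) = -156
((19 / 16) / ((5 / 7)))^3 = 2352637 / 512000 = 4.59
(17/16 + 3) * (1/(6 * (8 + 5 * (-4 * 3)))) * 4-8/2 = -389/96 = -4.05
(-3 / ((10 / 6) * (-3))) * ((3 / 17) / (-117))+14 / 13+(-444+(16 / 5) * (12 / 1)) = -446999 / 1105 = -404.52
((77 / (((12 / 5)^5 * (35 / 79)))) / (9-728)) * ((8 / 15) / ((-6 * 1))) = 108625 / 402547968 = 0.00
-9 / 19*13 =-117 / 19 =-6.16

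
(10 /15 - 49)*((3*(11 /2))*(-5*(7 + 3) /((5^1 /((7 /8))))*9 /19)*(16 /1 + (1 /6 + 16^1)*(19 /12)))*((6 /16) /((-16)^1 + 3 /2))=-17296125 /4864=-3555.95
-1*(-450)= 450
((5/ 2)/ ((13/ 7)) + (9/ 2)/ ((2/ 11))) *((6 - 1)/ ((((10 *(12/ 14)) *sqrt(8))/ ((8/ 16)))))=9499 *sqrt(2)/ 4992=2.69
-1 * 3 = -3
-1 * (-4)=4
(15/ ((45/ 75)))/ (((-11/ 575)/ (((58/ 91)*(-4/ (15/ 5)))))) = 3335000/ 3003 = 1110.56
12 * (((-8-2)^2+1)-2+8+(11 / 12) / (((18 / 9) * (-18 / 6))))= 7693 / 6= 1282.17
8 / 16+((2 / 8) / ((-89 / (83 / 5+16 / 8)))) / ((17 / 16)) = 6821 / 15130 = 0.45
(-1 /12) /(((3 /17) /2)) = -17 /18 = -0.94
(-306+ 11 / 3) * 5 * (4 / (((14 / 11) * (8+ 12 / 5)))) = -249425 / 546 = -456.82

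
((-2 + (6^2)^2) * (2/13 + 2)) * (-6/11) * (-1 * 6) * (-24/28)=-7818.29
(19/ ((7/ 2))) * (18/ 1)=684/ 7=97.71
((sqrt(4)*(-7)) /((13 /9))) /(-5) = 126 /65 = 1.94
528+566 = 1094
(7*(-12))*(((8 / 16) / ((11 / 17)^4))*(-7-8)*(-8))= -420945840 / 14641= -28751.17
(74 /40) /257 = 37 /5140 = 0.01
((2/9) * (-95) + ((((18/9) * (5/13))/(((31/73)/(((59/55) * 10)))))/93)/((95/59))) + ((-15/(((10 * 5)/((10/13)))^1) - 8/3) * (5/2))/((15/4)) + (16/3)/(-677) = -22.92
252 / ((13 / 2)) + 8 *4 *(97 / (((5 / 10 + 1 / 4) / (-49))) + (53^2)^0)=-7906232 / 39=-202723.90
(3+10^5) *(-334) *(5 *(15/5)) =-501015030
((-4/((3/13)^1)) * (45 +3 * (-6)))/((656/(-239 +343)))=-3042/41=-74.20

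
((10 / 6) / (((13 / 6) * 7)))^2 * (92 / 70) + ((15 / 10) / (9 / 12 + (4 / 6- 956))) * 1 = 0.01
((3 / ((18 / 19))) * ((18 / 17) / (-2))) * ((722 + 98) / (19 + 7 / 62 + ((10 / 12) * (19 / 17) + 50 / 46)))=-9997686 / 153679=-65.06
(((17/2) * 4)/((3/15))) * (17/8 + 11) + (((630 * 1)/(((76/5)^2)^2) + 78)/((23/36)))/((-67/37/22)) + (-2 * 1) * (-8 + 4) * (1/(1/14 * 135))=748.59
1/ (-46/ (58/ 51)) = -0.02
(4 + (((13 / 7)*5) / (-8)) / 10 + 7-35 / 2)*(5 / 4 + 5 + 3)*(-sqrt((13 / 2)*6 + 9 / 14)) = 27417*sqrt(7770) / 6272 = 385.32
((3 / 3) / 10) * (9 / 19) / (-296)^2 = 9 / 16647040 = 0.00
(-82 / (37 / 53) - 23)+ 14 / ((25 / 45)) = -115.26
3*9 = 27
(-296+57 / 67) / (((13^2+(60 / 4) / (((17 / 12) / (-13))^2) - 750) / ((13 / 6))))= -74294675 / 79246662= -0.94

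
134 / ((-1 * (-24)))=67 / 12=5.58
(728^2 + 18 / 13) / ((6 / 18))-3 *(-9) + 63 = 20670600 / 13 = 1590046.15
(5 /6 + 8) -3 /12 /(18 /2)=317 /36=8.81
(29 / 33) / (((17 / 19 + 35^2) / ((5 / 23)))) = 2755 / 17678628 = 0.00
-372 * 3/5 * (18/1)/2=-10044/5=-2008.80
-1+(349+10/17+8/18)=53402/153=349.03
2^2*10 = 40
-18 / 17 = -1.06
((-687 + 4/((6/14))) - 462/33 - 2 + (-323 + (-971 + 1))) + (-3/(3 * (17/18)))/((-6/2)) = -1986.31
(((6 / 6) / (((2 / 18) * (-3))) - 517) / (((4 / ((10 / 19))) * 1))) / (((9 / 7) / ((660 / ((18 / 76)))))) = -4004000 / 27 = -148296.30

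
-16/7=-2.29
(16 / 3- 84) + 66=-38 / 3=-12.67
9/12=3/4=0.75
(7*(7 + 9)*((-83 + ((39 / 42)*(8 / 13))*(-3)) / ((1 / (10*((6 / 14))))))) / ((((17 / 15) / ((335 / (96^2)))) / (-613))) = 3044387875 / 3808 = 799471.61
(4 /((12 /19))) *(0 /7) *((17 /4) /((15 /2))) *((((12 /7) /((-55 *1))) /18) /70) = 0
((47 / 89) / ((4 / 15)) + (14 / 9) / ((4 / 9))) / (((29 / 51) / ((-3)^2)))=895509 / 10324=86.74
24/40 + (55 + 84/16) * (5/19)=6253/380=16.46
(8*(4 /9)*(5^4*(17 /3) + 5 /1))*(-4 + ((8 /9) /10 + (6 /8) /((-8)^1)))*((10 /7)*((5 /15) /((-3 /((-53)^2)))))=22517827.67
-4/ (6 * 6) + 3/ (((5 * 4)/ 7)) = 0.94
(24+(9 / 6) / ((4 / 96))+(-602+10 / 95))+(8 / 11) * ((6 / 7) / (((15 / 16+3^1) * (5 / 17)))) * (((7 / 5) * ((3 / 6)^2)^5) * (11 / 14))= -302702077 / 558600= -541.89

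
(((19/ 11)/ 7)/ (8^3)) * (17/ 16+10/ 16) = 513/ 630784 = 0.00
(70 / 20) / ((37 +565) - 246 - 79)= 7 / 554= 0.01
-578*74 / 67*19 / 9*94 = -126684.56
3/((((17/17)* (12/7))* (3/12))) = 7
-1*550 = -550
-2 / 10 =-0.20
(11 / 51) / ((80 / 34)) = 11 / 120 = 0.09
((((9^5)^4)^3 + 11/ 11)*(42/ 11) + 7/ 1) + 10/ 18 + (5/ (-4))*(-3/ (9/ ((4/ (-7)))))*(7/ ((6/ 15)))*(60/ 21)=4754889253573584982753273828882414935129484510465154027536678/ 693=6861312054218737348850323000000000000000000000000000000000.00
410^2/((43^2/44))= 4000.22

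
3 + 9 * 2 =21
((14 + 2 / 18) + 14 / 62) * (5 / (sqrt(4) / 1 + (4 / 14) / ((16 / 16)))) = 8750 / 279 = 31.36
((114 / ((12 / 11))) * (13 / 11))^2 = 61009 / 4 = 15252.25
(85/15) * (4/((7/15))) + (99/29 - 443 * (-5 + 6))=-79376/203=-391.01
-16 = -16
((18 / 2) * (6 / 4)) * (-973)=-26271 / 2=-13135.50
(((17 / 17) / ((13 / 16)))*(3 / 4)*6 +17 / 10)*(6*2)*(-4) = -22584 / 65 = -347.45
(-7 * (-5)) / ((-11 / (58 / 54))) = -3.42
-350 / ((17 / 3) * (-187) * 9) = 350 / 9537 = 0.04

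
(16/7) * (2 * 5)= 22.86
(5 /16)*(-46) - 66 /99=-361 /24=-15.04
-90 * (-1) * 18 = 1620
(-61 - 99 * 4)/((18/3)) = -457/6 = -76.17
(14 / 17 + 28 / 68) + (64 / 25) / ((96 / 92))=4703 / 1275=3.69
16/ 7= 2.29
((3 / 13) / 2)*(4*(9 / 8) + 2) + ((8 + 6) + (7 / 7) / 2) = 15.25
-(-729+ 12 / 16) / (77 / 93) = 270909 / 308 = 879.57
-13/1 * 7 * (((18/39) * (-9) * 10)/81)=140/3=46.67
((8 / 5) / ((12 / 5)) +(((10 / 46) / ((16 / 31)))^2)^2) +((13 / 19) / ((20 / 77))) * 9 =127565533727053 / 5226803036160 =24.41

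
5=5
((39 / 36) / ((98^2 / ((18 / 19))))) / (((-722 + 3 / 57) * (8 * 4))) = -39 / 8431236352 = -0.00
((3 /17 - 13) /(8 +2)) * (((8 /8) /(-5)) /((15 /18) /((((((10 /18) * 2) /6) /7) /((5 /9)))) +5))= 218 /19125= 0.01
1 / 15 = 0.07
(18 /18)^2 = 1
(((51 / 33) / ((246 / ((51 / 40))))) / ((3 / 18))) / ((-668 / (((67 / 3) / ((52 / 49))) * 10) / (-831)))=12.58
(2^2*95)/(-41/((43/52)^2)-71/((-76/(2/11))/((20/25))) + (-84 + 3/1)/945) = -6.34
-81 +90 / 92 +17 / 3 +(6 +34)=-4741 / 138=-34.36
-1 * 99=-99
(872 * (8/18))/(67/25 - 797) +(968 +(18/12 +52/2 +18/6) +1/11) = 1962212609/1965942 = 998.10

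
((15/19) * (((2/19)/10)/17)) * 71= 213/6137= 0.03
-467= -467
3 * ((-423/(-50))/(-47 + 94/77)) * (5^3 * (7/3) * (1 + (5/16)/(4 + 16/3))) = -106953/640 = -167.11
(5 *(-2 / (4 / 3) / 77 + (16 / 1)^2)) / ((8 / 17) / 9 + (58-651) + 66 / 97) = -2925235305 / 1353635206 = -2.16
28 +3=31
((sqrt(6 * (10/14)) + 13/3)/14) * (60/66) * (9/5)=9 * sqrt(210)/539 + 39/77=0.75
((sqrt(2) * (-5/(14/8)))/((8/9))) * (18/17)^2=-7290 * sqrt(2)/2023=-5.10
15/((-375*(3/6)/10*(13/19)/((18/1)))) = -1368/65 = -21.05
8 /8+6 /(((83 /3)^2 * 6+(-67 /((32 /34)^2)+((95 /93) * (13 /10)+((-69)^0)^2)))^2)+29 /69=1134554768442894338 /798819008477090901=1.42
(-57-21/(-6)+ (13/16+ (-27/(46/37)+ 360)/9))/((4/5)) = -27785/1472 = -18.88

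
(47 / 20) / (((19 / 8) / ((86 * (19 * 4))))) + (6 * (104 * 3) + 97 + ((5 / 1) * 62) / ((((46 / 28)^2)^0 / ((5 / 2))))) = 46056 / 5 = 9211.20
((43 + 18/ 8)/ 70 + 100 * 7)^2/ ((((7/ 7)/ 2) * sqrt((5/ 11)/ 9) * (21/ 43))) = 1654940344723 * sqrt(55)/ 1372000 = 8945602.10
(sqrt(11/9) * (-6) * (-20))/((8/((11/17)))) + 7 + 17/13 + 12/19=2208/247 + 55 * sqrt(11)/17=19.67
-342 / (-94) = 171 / 47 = 3.64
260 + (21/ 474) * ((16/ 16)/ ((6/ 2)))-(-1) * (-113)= 69685/ 474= 147.01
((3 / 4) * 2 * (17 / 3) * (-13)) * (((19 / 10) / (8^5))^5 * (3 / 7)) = -1641653637 / 52890504608140026393395200000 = -0.00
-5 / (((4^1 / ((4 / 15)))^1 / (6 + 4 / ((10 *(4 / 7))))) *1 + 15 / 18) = -402 / 247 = -1.63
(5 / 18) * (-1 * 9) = -5 / 2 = -2.50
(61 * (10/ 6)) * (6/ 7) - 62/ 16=4663/ 56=83.27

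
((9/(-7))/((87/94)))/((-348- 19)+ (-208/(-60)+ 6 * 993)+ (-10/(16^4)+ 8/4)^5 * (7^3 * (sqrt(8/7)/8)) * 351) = 4053028462238796235863915336350244708896679295419678720/138101887849969922761517187562479401588130708792278764793175461- 14234769200242957465480783001269855155651325014206054400 * sqrt(14)/19728841121424274680216741080354200226875815541754109256167923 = -0.00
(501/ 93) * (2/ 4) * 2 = 167/ 31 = 5.39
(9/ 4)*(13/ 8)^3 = 19773/ 2048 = 9.65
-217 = -217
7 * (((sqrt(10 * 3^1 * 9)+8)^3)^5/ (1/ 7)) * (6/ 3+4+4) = 323217732263629320044427.40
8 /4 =2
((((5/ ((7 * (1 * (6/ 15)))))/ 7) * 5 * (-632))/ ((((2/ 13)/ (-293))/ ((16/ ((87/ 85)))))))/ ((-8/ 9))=-38366152500/ 1421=-26999403.59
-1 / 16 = -0.06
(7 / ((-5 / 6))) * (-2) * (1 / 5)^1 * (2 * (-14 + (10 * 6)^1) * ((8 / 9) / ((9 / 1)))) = 20608 / 675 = 30.53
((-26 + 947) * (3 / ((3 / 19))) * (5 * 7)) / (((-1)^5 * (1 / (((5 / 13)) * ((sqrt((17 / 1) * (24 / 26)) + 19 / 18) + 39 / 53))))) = -6124650 * sqrt(663) / 169-1744504475 / 4134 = -1355139.20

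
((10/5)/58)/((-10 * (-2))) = 1/580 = 0.00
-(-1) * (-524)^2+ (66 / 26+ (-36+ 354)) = 3573655 / 13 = 274896.54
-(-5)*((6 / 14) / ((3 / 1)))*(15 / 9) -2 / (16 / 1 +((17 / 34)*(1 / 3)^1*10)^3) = 12791 / 11697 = 1.09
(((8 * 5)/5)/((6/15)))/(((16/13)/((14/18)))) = 455/36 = 12.64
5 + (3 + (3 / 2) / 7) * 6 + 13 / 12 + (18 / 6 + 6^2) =5407 / 84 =64.37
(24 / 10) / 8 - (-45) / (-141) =-9 / 470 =-0.02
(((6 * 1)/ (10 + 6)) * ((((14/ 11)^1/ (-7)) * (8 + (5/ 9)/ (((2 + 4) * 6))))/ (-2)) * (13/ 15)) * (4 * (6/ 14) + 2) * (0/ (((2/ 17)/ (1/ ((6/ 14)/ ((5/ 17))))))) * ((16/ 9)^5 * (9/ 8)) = 0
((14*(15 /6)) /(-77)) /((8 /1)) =-5 /88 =-0.06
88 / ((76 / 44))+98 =2830 / 19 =148.95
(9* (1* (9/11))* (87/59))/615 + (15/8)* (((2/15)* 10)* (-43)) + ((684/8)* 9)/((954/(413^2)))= 137474.12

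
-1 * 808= -808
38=38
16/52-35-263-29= -4247/13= -326.69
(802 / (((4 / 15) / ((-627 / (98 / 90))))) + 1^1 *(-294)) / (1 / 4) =-339484074 / 49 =-6928246.41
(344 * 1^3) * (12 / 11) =4128 / 11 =375.27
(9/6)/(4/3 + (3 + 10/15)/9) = 81/94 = 0.86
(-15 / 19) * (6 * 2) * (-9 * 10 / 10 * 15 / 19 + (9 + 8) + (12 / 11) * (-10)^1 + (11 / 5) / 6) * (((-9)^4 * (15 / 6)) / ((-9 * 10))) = -8881407 / 7942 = -1118.28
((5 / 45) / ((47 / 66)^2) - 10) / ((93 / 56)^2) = -22585472 / 6368547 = -3.55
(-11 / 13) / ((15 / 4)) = -44 / 195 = -0.23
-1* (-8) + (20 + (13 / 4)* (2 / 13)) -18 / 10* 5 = 39 / 2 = 19.50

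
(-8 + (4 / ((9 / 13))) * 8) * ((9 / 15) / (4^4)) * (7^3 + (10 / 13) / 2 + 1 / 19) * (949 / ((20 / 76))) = 266278231 / 2400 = 110949.26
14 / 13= 1.08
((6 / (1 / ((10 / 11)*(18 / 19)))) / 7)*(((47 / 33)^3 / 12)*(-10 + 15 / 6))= -2595575 / 1947253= -1.33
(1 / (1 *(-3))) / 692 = -1 / 2076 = -0.00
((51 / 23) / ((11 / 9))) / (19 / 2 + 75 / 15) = 918 / 7337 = 0.13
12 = 12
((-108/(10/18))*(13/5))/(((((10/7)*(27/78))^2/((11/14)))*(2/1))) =-507507/625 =-812.01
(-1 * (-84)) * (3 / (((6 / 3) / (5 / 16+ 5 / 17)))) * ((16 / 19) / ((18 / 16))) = 18480 / 323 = 57.21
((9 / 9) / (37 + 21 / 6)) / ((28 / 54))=1 / 21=0.05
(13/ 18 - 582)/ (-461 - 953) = 10463/ 25452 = 0.41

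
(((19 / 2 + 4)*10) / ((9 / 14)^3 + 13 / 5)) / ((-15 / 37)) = -4568760 / 39317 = -116.20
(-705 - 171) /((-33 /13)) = 345.09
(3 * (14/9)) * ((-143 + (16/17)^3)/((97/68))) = -13037976/28033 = -465.09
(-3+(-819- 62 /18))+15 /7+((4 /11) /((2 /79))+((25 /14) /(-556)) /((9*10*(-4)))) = -4987044169 /6164928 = -808.94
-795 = -795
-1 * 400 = -400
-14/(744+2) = -7/373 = -0.02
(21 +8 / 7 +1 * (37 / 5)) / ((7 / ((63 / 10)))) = 4653 / 175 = 26.59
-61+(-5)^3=-186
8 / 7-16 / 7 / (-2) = 16 / 7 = 2.29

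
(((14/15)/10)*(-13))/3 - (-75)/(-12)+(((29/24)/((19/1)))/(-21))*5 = -177411/26600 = -6.67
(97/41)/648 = 97/26568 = 0.00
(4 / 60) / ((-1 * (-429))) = 1 / 6435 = 0.00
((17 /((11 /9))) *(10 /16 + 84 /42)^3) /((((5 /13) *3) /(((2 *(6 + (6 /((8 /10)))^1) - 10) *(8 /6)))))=34793577 /7040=4942.27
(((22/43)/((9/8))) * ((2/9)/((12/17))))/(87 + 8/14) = 10472/6405237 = 0.00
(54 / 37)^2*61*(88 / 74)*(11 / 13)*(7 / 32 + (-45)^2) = 348710200443 / 1316978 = 264780.58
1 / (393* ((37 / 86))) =86 / 14541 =0.01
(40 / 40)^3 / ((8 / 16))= 2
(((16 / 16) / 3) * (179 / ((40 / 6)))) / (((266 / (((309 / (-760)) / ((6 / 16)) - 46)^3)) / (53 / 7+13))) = -5884724701926 / 81450625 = -72248.98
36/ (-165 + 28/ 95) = -3420/ 15647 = -0.22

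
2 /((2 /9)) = 9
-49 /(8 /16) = -98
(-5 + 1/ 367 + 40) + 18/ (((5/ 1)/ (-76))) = -437826/ 1835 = -238.60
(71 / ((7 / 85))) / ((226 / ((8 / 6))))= 12070 / 2373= 5.09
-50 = -50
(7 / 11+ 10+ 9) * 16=3456 / 11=314.18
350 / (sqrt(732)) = 175 * sqrt(183) / 183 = 12.94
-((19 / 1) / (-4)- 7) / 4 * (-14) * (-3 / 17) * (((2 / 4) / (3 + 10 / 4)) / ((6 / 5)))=1645 / 2992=0.55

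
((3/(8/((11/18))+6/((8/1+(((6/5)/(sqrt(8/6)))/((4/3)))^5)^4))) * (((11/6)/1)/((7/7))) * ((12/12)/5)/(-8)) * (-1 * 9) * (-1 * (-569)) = 830821250702701668498870025322496000000000000000000000000 * sqrt(3)/1652012393397779289979900003360018401597200529855598967698009+113726510285279196533077208574682704653593281680028133327040221641/2114575863549157491174272004300823554044416678215166678653451520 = 53.78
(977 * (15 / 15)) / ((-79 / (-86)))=84022 / 79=1063.57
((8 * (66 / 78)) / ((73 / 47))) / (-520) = -517 / 61685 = -0.01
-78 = -78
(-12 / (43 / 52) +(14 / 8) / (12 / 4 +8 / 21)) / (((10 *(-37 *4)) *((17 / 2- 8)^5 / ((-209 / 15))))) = -2381137 / 564805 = -4.22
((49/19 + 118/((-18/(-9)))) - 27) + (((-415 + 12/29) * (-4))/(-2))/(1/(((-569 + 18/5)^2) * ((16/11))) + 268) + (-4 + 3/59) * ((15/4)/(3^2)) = 12088417233113435/405114057783252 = 29.84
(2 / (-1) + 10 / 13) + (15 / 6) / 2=1 / 52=0.02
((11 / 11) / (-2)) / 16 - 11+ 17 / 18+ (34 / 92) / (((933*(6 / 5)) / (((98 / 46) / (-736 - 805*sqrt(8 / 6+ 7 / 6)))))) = -10.09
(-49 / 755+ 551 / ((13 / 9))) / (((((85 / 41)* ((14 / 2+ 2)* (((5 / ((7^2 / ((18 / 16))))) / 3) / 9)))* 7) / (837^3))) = 1679941532567184768 / 4171375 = 402730881919.56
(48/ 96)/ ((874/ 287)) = 287/ 1748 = 0.16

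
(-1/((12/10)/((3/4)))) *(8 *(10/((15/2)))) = -20/3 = -6.67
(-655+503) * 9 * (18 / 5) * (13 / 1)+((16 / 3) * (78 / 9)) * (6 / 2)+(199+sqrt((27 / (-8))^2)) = -7641763 / 120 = -63681.36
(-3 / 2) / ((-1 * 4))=3 / 8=0.38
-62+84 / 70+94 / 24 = -3413 / 60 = -56.88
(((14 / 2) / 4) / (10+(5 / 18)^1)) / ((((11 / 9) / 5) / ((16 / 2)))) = 2268 / 407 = 5.57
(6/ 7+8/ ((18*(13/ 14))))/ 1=1094/ 819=1.34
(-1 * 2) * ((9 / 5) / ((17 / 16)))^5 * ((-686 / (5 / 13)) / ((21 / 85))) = 52588481347584 / 261003125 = 201486.02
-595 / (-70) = 17 / 2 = 8.50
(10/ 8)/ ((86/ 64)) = 40/ 43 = 0.93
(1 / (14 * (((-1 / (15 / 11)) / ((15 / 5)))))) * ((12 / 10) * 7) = -27 / 11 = -2.45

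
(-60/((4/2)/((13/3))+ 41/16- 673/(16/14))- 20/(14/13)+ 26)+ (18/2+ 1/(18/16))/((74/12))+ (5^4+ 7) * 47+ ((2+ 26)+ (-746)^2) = 18502839733286/31560963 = 586257.13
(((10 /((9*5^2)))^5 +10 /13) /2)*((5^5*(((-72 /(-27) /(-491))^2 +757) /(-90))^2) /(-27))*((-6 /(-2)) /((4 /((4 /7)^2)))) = -2489060491292821772556868537 /3227234353422627454103925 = -771.27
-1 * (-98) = 98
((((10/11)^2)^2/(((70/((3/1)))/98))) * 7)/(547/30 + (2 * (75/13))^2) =1490580000/11236132963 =0.13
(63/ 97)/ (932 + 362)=0.00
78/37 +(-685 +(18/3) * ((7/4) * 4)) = -23713/37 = -640.89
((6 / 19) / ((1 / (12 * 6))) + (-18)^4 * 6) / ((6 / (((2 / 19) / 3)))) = 1329744 / 361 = 3683.50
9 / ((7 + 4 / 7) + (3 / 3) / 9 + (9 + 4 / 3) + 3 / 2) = 1134 / 2459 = 0.46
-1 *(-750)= 750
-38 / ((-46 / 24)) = 456 / 23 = 19.83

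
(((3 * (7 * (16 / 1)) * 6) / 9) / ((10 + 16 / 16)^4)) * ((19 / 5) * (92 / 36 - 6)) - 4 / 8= -922717 / 1317690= -0.70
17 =17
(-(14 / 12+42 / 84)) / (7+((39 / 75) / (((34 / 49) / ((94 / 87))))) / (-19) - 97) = 1170875 / 63257189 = 0.02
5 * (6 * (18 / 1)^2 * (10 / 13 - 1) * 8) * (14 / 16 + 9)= -2303640 / 13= -177203.08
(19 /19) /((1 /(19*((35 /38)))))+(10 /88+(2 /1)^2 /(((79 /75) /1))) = 74425 /3476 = 21.41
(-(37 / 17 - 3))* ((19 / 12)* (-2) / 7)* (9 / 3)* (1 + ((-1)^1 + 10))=-11.18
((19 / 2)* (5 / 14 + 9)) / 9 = 2489 / 252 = 9.88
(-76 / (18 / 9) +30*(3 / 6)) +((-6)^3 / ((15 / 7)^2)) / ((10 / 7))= -6991 / 125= -55.93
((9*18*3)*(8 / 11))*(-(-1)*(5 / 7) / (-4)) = -4860 / 77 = -63.12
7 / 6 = 1.17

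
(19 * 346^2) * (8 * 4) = 72787328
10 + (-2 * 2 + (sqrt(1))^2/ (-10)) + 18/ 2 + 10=249/ 10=24.90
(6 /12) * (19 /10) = 19 /20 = 0.95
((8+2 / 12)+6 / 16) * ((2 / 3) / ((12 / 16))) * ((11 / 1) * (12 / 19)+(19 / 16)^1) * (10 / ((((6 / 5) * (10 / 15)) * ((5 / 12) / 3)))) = 2534825 / 456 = 5558.83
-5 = -5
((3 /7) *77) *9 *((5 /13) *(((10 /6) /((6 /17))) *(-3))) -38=-43063 /26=-1656.27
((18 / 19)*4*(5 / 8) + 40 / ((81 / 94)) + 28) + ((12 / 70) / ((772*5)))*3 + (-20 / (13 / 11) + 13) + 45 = 117.87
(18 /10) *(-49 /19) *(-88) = 38808 /95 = 408.51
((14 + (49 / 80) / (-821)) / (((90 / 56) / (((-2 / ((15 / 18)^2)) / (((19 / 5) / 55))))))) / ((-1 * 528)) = 6436297 / 9359400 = 0.69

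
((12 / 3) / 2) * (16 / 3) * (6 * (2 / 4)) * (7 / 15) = 224 / 15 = 14.93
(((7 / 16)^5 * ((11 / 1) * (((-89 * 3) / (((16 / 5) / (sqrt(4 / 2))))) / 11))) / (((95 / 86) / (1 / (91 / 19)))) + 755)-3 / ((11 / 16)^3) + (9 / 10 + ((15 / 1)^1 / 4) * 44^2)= 106568749 / 13310-27565881 * sqrt(2) / 109051904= 8006.31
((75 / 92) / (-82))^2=5625 / 56911936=0.00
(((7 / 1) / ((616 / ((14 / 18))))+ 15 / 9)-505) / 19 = -398633 / 15048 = -26.49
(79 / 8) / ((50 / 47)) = 3713 / 400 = 9.28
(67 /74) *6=201 /37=5.43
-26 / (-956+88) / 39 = 1 / 1302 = 0.00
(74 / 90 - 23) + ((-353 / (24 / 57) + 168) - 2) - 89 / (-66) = -2745089 / 3960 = -693.20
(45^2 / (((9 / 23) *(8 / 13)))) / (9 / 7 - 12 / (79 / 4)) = 496041 / 40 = 12401.02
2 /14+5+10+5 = 141 /7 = 20.14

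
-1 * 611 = -611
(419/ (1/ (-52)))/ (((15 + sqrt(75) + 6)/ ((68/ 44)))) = -1296386/ 671 + 925990*sqrt(3)/ 2013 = -1135.27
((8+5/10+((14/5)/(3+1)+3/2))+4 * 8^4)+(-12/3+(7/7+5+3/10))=16397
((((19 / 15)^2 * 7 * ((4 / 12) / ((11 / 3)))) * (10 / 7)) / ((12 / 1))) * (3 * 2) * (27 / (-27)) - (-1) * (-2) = -1351 / 495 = -2.73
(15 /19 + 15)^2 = 90000 /361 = 249.31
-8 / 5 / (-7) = 8 / 35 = 0.23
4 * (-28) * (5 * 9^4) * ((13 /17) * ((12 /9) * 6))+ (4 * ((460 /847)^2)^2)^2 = -101218217373316577495874732807040 /4503147827343261174184337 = -22477214.00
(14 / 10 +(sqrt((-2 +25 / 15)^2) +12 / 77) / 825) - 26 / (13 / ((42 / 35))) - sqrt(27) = -6.20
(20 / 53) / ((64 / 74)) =185 / 424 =0.44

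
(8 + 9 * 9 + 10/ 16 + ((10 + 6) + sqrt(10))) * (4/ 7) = 4 * sqrt(10)/ 7 + 845/ 14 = 62.16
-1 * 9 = -9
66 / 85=0.78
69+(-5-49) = 15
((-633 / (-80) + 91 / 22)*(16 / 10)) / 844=10603 / 464200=0.02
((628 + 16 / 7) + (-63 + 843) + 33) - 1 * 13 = 10012 / 7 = 1430.29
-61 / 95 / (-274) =61 / 26030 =0.00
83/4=20.75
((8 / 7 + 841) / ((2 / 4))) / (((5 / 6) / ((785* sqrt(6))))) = 11106180* sqrt(6) / 7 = 3886353.43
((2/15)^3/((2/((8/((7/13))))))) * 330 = 9152/1575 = 5.81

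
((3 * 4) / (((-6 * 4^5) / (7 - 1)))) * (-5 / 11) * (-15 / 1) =-225 / 2816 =-0.08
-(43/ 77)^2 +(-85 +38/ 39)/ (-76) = 0.79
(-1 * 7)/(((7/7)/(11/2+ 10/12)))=-133/3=-44.33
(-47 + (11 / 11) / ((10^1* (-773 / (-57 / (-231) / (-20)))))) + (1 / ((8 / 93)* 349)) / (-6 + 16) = -390501494673 / 8309131600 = -47.00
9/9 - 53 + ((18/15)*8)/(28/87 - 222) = -2509268/48215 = -52.04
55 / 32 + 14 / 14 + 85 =2807 / 32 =87.72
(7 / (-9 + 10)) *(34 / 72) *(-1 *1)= -119 / 36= -3.31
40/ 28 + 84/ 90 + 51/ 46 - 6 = -12217/ 4830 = -2.53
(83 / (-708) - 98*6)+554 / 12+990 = 317219 / 708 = 448.05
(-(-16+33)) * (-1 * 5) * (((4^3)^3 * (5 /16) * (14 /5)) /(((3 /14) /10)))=2729574400 /3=909858133.33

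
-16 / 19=-0.84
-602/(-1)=602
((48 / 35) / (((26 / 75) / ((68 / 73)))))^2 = 599270400 / 44129449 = 13.58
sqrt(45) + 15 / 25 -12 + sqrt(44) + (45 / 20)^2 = -507 / 80 + 2*sqrt(11) + 3*sqrt(5) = 7.00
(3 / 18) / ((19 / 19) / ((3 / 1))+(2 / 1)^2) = 1 / 26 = 0.04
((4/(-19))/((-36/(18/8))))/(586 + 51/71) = 71/3165932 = 0.00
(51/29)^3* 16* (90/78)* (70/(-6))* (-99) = 36770857200/317057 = 115975.54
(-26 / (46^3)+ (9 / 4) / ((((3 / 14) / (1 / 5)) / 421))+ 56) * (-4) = -228763869 / 60835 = -3760.40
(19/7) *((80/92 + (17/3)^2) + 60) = 365693/1449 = 252.38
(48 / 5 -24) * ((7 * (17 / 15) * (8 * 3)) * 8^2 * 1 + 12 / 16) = -4387086 / 25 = -175483.44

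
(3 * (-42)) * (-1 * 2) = 252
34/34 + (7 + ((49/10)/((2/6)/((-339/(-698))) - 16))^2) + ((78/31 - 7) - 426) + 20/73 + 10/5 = -23059258824993193/54888946418800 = -420.11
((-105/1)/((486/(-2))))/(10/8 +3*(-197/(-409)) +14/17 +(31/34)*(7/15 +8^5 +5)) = 695300/48088972431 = 0.00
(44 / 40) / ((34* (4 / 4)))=11 / 340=0.03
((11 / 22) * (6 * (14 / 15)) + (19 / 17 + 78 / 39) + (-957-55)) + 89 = -77952 / 85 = -917.08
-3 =-3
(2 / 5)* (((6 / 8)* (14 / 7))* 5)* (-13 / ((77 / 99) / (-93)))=4663.29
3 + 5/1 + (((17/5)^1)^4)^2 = 6978882441/390625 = 17865.94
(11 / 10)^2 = 1.21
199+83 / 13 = 2670 / 13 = 205.38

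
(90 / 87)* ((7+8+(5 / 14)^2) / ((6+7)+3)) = 0.98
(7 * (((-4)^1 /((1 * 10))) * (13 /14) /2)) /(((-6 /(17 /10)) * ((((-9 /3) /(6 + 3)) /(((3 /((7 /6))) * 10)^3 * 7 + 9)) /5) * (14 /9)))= -11600725149 /27440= -422766.95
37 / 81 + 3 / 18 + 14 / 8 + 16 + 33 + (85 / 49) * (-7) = 88975 / 2268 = 39.23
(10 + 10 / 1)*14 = 280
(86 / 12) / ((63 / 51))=731 / 126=5.80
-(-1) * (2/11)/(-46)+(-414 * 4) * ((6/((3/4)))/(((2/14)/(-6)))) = 140773247/253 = 556416.00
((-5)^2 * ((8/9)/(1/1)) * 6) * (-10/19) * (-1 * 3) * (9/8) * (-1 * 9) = -40500/19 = -2131.58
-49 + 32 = -17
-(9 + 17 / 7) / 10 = -8 / 7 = -1.14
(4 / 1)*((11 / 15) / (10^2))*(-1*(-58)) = 638 / 375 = 1.70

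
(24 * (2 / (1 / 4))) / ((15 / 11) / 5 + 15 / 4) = 2816 / 59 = 47.73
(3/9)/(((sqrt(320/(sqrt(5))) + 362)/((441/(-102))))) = -290557309/72983165188-35476 * sqrt(5)/18245791297 + 784 * 5^(3/4)/18245791297 + 1605289 * 5^(1/4)/18245791297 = -0.00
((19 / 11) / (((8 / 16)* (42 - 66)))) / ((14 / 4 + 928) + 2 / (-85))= -1615 / 10451166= -0.00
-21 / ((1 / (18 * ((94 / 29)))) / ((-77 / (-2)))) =-1367982 / 29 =-47171.79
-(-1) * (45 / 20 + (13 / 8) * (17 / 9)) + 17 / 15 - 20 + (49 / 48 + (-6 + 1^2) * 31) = -120619 / 720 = -167.53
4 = 4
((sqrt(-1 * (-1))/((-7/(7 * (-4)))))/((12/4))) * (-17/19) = -68/57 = -1.19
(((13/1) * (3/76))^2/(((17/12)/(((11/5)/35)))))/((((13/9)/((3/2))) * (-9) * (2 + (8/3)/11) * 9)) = -42471/635793200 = -0.00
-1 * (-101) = 101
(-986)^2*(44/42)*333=2374102632/7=339157518.86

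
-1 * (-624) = 624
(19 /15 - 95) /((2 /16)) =-11248 /15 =-749.87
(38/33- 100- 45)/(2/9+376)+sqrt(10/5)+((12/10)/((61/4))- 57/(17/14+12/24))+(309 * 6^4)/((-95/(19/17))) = -1832673021917/386241020+sqrt(2) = -4743.48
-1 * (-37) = 37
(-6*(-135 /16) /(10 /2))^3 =531441 /512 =1037.97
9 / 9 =1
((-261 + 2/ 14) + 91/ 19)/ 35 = -34057/ 4655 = -7.32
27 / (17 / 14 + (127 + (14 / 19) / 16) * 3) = 28728 / 406823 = 0.07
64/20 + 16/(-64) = 2.95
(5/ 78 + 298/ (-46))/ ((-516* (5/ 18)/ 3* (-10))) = -34521/ 2571400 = -0.01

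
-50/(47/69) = -3450/47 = -73.40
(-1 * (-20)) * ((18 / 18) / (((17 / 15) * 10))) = 30 / 17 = 1.76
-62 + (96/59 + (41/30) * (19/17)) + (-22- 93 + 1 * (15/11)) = -57089749/330990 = -172.48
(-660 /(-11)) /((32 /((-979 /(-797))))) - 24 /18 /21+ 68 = 28214435 /401688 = 70.24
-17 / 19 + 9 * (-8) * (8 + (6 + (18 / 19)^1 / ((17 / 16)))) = -346609 / 323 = -1073.09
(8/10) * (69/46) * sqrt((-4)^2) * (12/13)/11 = 288/715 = 0.40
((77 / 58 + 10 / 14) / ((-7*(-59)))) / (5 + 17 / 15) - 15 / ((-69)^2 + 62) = -24488805 / 10628773064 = -0.00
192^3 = 7077888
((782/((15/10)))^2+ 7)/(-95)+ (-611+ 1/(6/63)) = -5919173/1710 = -3461.50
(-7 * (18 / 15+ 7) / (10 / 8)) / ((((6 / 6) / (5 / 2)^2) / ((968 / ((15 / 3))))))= -277816 / 5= -55563.20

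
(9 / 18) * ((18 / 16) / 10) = 9 / 160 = 0.06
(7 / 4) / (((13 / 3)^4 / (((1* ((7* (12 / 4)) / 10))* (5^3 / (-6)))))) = -99225 / 456976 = -0.22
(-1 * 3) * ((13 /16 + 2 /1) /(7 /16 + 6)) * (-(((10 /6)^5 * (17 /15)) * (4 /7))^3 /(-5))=-76765625000000 /506932535403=-151.43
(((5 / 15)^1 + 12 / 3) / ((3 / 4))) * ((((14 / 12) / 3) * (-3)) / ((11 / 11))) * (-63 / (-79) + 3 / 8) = -7.90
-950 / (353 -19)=-475 / 167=-2.84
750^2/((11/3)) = 1687500/11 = 153409.09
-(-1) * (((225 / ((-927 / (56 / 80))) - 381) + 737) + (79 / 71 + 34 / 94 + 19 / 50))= 3073502217 / 8592775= 357.68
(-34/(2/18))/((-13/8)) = 2448/13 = 188.31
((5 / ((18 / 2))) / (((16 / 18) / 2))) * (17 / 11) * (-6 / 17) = -15 / 22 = -0.68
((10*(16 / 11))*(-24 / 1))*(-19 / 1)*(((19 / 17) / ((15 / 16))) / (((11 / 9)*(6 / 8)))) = 17743872 / 2057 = 8626.09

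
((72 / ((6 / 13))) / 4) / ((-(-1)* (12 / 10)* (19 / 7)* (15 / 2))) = 91 / 57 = 1.60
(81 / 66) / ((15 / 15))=27 / 22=1.23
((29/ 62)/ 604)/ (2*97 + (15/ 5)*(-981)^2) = 29/ 108122749096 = 0.00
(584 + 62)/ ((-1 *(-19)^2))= -34/ 19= -1.79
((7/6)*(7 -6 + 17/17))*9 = 21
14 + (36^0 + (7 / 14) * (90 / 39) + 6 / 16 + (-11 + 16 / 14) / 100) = 299031 / 18200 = 16.43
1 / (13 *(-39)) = -1 / 507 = -0.00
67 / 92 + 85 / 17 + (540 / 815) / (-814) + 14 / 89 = 5.88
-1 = -1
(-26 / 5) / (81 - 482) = 26 / 2005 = 0.01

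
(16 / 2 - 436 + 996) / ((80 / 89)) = 6319 / 10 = 631.90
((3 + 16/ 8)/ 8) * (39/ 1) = 195/ 8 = 24.38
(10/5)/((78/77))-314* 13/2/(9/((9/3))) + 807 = 5017/39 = 128.64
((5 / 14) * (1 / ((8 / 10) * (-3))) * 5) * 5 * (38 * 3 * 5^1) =-2120.54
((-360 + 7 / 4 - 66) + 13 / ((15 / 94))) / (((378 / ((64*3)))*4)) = -41134 / 945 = -43.53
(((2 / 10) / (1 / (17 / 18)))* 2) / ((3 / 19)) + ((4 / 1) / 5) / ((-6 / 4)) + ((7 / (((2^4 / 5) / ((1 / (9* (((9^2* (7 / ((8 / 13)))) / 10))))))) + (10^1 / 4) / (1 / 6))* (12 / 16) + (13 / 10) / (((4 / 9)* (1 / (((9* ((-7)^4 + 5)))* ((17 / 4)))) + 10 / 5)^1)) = 13.76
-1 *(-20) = 20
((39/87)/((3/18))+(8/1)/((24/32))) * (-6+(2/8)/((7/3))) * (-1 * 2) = 4565/29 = 157.41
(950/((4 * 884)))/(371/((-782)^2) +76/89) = 380179075/1209229918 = 0.31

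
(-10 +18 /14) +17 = 58 /7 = 8.29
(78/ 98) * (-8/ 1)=-312/ 49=-6.37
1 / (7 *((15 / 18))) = 6 / 35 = 0.17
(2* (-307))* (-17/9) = 10438/9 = 1159.78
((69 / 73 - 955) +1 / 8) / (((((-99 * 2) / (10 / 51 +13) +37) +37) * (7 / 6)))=-160682115 / 11593568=-13.86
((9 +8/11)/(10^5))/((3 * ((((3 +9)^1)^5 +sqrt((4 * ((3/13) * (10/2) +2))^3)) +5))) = 58496353123/448925108554391700000 - 57031 * sqrt(533)/56115638569298962500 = 0.00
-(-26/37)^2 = -676/1369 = -0.49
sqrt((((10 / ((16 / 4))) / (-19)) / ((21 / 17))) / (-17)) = sqrt(3990) / 798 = 0.08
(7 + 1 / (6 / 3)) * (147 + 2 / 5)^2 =1629507 / 10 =162950.70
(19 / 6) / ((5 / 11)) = 209 / 30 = 6.97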